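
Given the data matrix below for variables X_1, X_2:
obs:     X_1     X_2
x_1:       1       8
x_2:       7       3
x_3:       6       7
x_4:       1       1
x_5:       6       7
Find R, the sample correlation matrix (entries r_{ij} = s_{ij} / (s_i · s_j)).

Step 1 — column means:
  mean(X_1) = (1 + 7 + 6 + 1 + 6) / 5 = 21/5 = 4.2
  mean(X_2) = (8 + 3 + 7 + 1 + 7) / 5 = 26/5 = 5.2

Step 2 — sample variances and covariances s[i,j] = (1/(n-1)) · Σ_k (x_{k,i} - mean_i) · (x_{k,j} - mean_j), with n-1 = 4:
  s[X_1,X_1] = ((-3.2)·(-3.2) + (2.8)·(2.8) + (1.8)·(1.8) + (-3.2)·(-3.2) + (1.8)·(1.8)) / 4 = 34.8/4 = 8.7
  s[X_1,X_2] = ((-3.2)·(2.8) + (2.8)·(-2.2) + (1.8)·(1.8) + (-3.2)·(-4.2) + (1.8)·(1.8)) / 4 = 4.8/4 = 1.2
  s[X_2,X_2] = ((2.8)·(2.8) + (-2.2)·(-2.2) + (1.8)·(1.8) + (-4.2)·(-4.2) + (1.8)·(1.8)) / 4 = 36.8/4 = 9.2
  Sample standard deviations s_i = √(s[i,i]):
  s(X_1) = √(8.7) = 2.9496
  s(X_2) = √(9.2) = 3.0332

Step 3 — r_{ij} = s_{ij} / (s_i · s_j):
  r[X_1,X_1] = 1 (diagonal).
  r[X_1,X_2] = 1.2 / (2.9496 · 3.0332) = 1.2 / 8.9465 = 0.1341
  r[X_2,X_2] = 1 (diagonal).

R is symmetric with unit diagonal. Assembling:

R = [[1, 0.1341],
 [0.1341, 1]]


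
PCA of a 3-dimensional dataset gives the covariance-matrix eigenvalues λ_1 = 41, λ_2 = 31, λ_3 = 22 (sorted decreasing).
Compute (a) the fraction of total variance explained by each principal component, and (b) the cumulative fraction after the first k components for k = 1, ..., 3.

Step 1 — total variance = trace(Sigma) = Σ λ_i = 41 + 31 + 22 = 94.

Step 2 — fraction explained by component i = λ_i / Σ λ:
  PC1: 41/94 = 0.4362
  PC2: 31/94 = 0.3298
  PC3: 22/94 = 0.234

Step 3 — cumulative fraction after k components = (λ_1 + ... + λ_k) / Σ λ:
  k = 1: 41/94 = 0.4362
  k = 2: (41 + 31)/94 = 72/94 = 0.766
  k = 3: (41 + 31 + 22)/94 = 94/94 = 1

Summary (fraction, with percent):

explained: PC1 0.4362 (43.62%), PC2 0.3298 (32.98%), PC3 0.234 (23.4%);  cumulative: 0.4362, 0.766, 1


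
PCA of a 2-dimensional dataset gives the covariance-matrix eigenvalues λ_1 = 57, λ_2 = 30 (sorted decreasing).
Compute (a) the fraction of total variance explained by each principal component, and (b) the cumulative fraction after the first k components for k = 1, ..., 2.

Step 1 — total variance = trace(Sigma) = Σ λ_i = 57 + 30 = 87.

Step 2 — fraction explained by component i = λ_i / Σ λ:
  PC1: 57/87 = 0.6552
  PC2: 30/87 = 0.3448

Step 3 — cumulative fraction after k components = (λ_1 + ... + λ_k) / Σ λ:
  k = 1: 57/87 = 0.6552
  k = 2: (57 + 30)/87 = 87/87 = 1

Summary (fraction, with percent):

explained: PC1 0.6552 (65.52%), PC2 0.3448 (34.48%);  cumulative: 0.6552, 1


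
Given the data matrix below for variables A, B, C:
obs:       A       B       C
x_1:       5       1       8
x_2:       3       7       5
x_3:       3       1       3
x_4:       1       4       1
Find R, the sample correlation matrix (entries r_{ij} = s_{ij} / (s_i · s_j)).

Step 1 — column means:
  mean(A) = (5 + 3 + 3 + 1) / 4 = 12/4 = 3
  mean(B) = (1 + 7 + 1 + 4) / 4 = 13/4 = 3.25
  mean(C) = (8 + 5 + 3 + 1) / 4 = 17/4 = 4.25

Step 2 — sample variances and covariances s[i,j] = (1/(n-1)) · Σ_k (x_{k,i} - mean_i) · (x_{k,j} - mean_j), with n-1 = 3:
  s[A,A] = ((2)·(2) + (0)·(0) + (0)·(0) + (-2)·(-2)) / 3 = 8/3 = 2.6667
  s[A,B] = ((2)·(-2.25) + (0)·(3.75) + (0)·(-2.25) + (-2)·(0.75)) / 3 = -6/3 = -2
  s[A,C] = ((2)·(3.75) + (0)·(0.75) + (0)·(-1.25) + (-2)·(-3.25)) / 3 = 14/3 = 4.6667
  s[B,B] = ((-2.25)·(-2.25) + (3.75)·(3.75) + (-2.25)·(-2.25) + (0.75)·(0.75)) / 3 = 24.75/3 = 8.25
  s[B,C] = ((-2.25)·(3.75) + (3.75)·(0.75) + (-2.25)·(-1.25) + (0.75)·(-3.25)) / 3 = -5.25/3 = -1.75
  s[C,C] = ((3.75)·(3.75) + (0.75)·(0.75) + (-1.25)·(-1.25) + (-3.25)·(-3.25)) / 3 = 26.75/3 = 8.9167
  Sample standard deviations s_i = √(s[i,i]):
  s(A) = √(2.6667) = 1.633
  s(B) = √(8.25) = 2.8723
  s(C) = √(8.9167) = 2.9861

Step 3 — r_{ij} = s_{ij} / (s_i · s_j):
  r[A,A] = 1 (diagonal).
  r[A,B] = -2 / (1.633 · 2.8723) = -2 / 4.6904 = -0.4264
  r[A,C] = 4.6667 / (1.633 · 2.9861) = 4.6667 / 4.8762 = 0.957
  r[B,B] = 1 (diagonal).
  r[B,C] = -1.75 / (2.8723 · 2.9861) = -1.75 / 8.5769 = -0.204
  r[C,C] = 1 (diagonal).

R is symmetric with unit diagonal. Assembling:

R = [[1, -0.4264, 0.957],
 [-0.4264, 1, -0.204],
 [0.957, -0.204, 1]]


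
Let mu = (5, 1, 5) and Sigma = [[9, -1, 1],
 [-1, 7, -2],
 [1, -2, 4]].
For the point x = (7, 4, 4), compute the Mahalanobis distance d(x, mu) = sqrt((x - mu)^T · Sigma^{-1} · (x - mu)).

Step 1 — centre the observation: (x - mu) = (2, 3, -1).

Step 2 — invert Sigma (cofactor / det for 3×3, or solve directly):
  Sigma^{-1} = [[0.1148, 0.0096, -0.0239],
 [0.0096, 0.1675, 0.0813],
 [-0.0239, 0.0813, 0.2967]].

Step 3 — form the quadratic (x - mu)^T · Sigma^{-1} · (x - mu):
  Sigma^{-1} · (x - mu) = (0.2823, 0.4402, -0.1005).
  (x - mu)^T · [Sigma^{-1} · (x - mu)] = (2)·(0.2823) + (3)·(0.4402) + (-1)·(-0.1005) = 1.9856.

Step 4 — take square root: d = √(1.9856) ≈ 1.4091.

d(x, mu) = √(1.9856) ≈ 1.4091


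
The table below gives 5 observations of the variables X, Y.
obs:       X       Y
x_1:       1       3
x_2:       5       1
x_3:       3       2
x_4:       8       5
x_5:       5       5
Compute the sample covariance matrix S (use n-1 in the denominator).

Step 1 — column means:
  mean(X) = (1 + 5 + 3 + 8 + 5) / 5 = 22/5 = 4.4
  mean(Y) = (3 + 1 + 2 + 5 + 5) / 5 = 16/5 = 3.2

Step 2 — sample covariance S[i,j] = (1/(n-1)) · Σ_k (x_{k,i} - mean_i) · (x_{k,j} - mean_j), with n-1 = 4.
  S[X,X] = ((-3.4)·(-3.4) + (0.6)·(0.6) + (-1.4)·(-1.4) + (3.6)·(3.6) + (0.6)·(0.6)) / 4 = 27.2/4 = 6.8
  S[X,Y] = ((-3.4)·(-0.2) + (0.6)·(-2.2) + (-1.4)·(-1.2) + (3.6)·(1.8) + (0.6)·(1.8)) / 4 = 8.6/4 = 2.15
  S[Y,Y] = ((-0.2)·(-0.2) + (-2.2)·(-2.2) + (-1.2)·(-1.2) + (1.8)·(1.8) + (1.8)·(1.8)) / 4 = 12.8/4 = 3.2

S is symmetric (S[j,i] = S[i,j]). Assembling:

S = [[6.8, 2.15],
 [2.15, 3.2]]


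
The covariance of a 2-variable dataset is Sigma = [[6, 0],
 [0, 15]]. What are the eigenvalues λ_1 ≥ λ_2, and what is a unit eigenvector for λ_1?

Step 1 — characteristic polynomial of 2×2 Sigma:
  det(Sigma - λI) = λ² - trace · λ + det = 0.
  trace = 6 + 15 = 21, det = 6·15 - (0)² = 90.
Step 2 — discriminant:
  Δ = trace² - 4·det = 441 - 360 = 81.
Step 3 — eigenvalues:
  λ = (trace ± √Δ)/2 = (21 ± 9)/2,
  λ_1 = 15,  λ_2 = 6.

Step 4 — unit eigenvector for λ_1: Sigma is diagonal, so its eigenvectors are the coordinate axes. λ_1 = 15 is the diagonal entry on the second coordinate axis, hence
  v_1 = (0, 1) (||v_1|| = 1).

λ_1 = 15,  λ_2 = 6;  v_1 ≈ (0, 1)


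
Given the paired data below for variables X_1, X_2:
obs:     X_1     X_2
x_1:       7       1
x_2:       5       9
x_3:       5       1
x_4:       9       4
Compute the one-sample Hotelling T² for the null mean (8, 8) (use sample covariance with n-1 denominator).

Step 1 — sample mean vector:
  mean(X_1) = (7 + 5 + 5 + 9) / 4 = 26/4 = 6.5
  mean(X_2) = (1 + 9 + 1 + 4) / 4 = 15/4 = 3.75
  x̄ = (6.5, 3.75),  deviation x̄ - mu_0 = (6.5, 3.75) - (8, 8) = (-1.5, -4.25).

Step 2 — sample covariance matrix, S[i,j] = (1/(n-1)) · Σ_k (x_{k,i} - mean_i) · (x_{k,j} - mean_j), divisor n-1 = 3:
  S[X_1,X_1] = ((0.5)·(0.5) + (-1.5)·(-1.5) + (-1.5)·(-1.5) + (2.5)·(2.5)) / 3 = 11/3 = 3.6667
  S[X_1,X_2] = ((0.5)·(-2.75) + (-1.5)·(5.25) + (-1.5)·(-2.75) + (2.5)·(0.25)) / 3 = -4.5/3 = -1.5
  S[X_2,X_2] = ((-2.75)·(-2.75) + (5.25)·(5.25) + (-2.75)·(-2.75) + (0.25)·(0.25)) / 3 = 42.75/3 = 14.25
  S = [[3.6667, -1.5],
 [-1.5, 14.25]].

Step 3 — invert S. det(S) = 3.6667·14.25 - (-1.5)² = 50.
  S^{-1} = (1/det) · [[d, -b], [-b, a]] = [[0.285, 0.03],
 [0.03, 0.0733]].

Step 4 — quadratic form (x̄ - mu_0)^T · S^{-1} · (x̄ - mu_0):
  S^{-1} · (x̄ - mu_0) = (-0.555, -0.3567),
  (x̄ - mu_0)^T · [...] = (-1.5)·(-0.555) + (-4.25)·(-0.3567) = 2.3483.

Step 5 — scale by n: T² = 4 · 2.3483 = 9.3933.

T² ≈ 9.3933


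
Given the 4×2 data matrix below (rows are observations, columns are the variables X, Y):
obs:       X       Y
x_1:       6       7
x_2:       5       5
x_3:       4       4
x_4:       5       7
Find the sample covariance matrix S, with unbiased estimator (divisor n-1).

Step 1 — column means:
  mean(X) = (6 + 5 + 4 + 5) / 4 = 20/4 = 5
  mean(Y) = (7 + 5 + 4 + 7) / 4 = 23/4 = 5.75

Step 2 — sample covariance S[i,j] = (1/(n-1)) · Σ_k (x_{k,i} - mean_i) · (x_{k,j} - mean_j), with n-1 = 3.
  S[X,X] = ((1)·(1) + (0)·(0) + (-1)·(-1) + (0)·(0)) / 3 = 2/3 = 0.6667
  S[X,Y] = ((1)·(1.25) + (0)·(-0.75) + (-1)·(-1.75) + (0)·(1.25)) / 3 = 3/3 = 1
  S[Y,Y] = ((1.25)·(1.25) + (-0.75)·(-0.75) + (-1.75)·(-1.75) + (1.25)·(1.25)) / 3 = 6.75/3 = 2.25

S is symmetric (S[j,i] = S[i,j]). Assembling:

S = [[0.6667, 1],
 [1, 2.25]]


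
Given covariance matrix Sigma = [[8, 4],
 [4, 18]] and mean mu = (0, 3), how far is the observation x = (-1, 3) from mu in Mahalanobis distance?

Step 1 — centre the observation: (x - mu) = (-1, 0).

Step 2 — invert Sigma. det(Sigma) = 8·18 - (4)² = 128.
  Sigma^{-1} = (1/det) · [[d, -b], [-b, a]] = [[0.1406, -0.0312],
 [-0.0312, 0.0625]].

Step 3 — form the quadratic (x - mu)^T · Sigma^{-1} · (x - mu):
  Sigma^{-1} · (x - mu) = (-0.1406, 0.0312).
  (x - mu)^T · [Sigma^{-1} · (x - mu)] = (-1)·(-0.1406) + (0)·(0.0312) = 0.1406.

Step 4 — take square root: d = √(0.1406) ≈ 0.375.

d(x, mu) = √(0.1406) ≈ 0.375


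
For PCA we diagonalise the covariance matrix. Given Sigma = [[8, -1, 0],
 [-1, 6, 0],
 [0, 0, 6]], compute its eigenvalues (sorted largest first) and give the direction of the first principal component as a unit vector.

Step 1 — characteristic polynomial p(λ) = det(λI - Sigma) = λ³ - tr·λ² + c_1·λ - det, where tr = trace, c_1 = sum of the principal 2×2 minors, det = det(Sigma):
  tr = 8 + 6 + 6 = 20,
  c_1 = (8·6 - (-1)²) + (8·6 - (0)²) + (6·6 - (0)²) = 47 + 48 + 36 = 131,
  det = 8·(6·6 - (0)²) - (-1)·((-1)·6 - (0)·(0)) + (0)·((-1)·(0) - 6·(0)) = 8·(36) - (-1)·(-6) + (0)·(0) = 282.
  So p(λ) = λ³ - 20λ² + 131λ - 282.
Step 2 — look for an integer root (rational root theorem: any rational root is an integer divisor of 282). Testing λ = 6:
  p(6) = 216 - 720 + 786 - 282 = 0  ✓
  Dividing out (λ - 6): p(λ) = (λ - 6)(λ² - 14λ + 47).
Step 3 — remaining eigenvalues from the quadratic λ² - 14λ + 47 = 0:
  Δ = 14² - 4·47 = 196 - 188 = 8,  λ = (14 ± √8)/2 = (14 ± 2.8284)/2 ≈ 8.4142 or 5.5858.
  Sorted: λ_1 = 8.4142,  λ_2 = 6,  λ_3 = 5.5858  (check: sum = 20 = tr ✓).

Step 4 — unit eigenvector for λ_1 ≈ 8.4142: v spans the null space of (Sigma - λ_1 I), whose rows are
  r_1 = (-0.4142, -1, 0),  r_2 = (-1, -2.4142, 0),  r_3 = (0, 0, -2.4142).
  v is orthogonal to every row, so take v ∝ r_1 × r_3 = ((-1)·(-2.4142) - (0)·(0), (0)·(0) - (-0.4142)·(-2.4142), (-0.4142)·(0) - (-1)·(0)) ≈ (2.4142, -1, 0).
  Let u = (2.4142, -1, 0).
  ||u|| = √((2.4142)² + (-1)² + (0)²) = √(6.8284) ≈ 2.6131,  v_1 = u/||u|| ≈ (0.9239, -0.3827, 0) (||v_1|| = 1).

λ_1 = 8.4142,  λ_2 = 6,  λ_3 = 5.5858;  v_1 ≈ (0.9239, -0.3827, 0)


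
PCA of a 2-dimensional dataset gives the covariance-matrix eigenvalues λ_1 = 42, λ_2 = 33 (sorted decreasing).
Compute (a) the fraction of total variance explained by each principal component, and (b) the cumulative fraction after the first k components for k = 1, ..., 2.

Step 1 — total variance = trace(Sigma) = Σ λ_i = 42 + 33 = 75.

Step 2 — fraction explained by component i = λ_i / Σ λ:
  PC1: 42/75 = 0.56
  PC2: 33/75 = 0.44

Step 3 — cumulative fraction after k components = (λ_1 + ... + λ_k) / Σ λ:
  k = 1: 42/75 = 0.56
  k = 2: (42 + 33)/75 = 75/75 = 1

Summary (fraction, with percent):

explained: PC1 0.56 (56%), PC2 0.44 (44%);  cumulative: 0.56, 1


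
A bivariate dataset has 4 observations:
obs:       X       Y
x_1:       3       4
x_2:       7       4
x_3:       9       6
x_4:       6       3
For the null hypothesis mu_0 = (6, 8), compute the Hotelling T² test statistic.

Step 1 — sample mean vector:
  mean(X) = (3 + 7 + 9 + 6) / 4 = 25/4 = 6.25
  mean(Y) = (4 + 4 + 6 + 3) / 4 = 17/4 = 4.25
  x̄ = (6.25, 4.25),  deviation x̄ - mu_0 = (6.25, 4.25) - (6, 8) = (0.25, -3.75).

Step 2 — sample covariance matrix, S[i,j] = (1/(n-1)) · Σ_k (x_{k,i} - mean_i) · (x_{k,j} - mean_j), divisor n-1 = 3:
  S[X,X] = ((-3.25)·(-3.25) + (0.75)·(0.75) + (2.75)·(2.75) + (-0.25)·(-0.25)) / 3 = 18.75/3 = 6.25
  S[X,Y] = ((-3.25)·(-0.25) + (0.75)·(-0.25) + (2.75)·(1.75) + (-0.25)·(-1.25)) / 3 = 5.75/3 = 1.9167
  S[Y,Y] = ((-0.25)·(-0.25) + (-0.25)·(-0.25) + (1.75)·(1.75) + (-1.25)·(-1.25)) / 3 = 4.75/3 = 1.5833
  S = [[6.25, 1.9167],
 [1.9167, 1.5833]].

Step 3 — invert S. det(S) = 6.25·1.5833 - (1.9167)² = 6.2222.
  S^{-1} = (1/det) · [[d, -b], [-b, a]] = [[0.2545, -0.308],
 [-0.308, 1.0045]].

Step 4 — quadratic form (x̄ - mu_0)^T · S^{-1} · (x̄ - mu_0):
  S^{-1} · (x̄ - mu_0) = (1.2188, -3.8438),
  (x̄ - mu_0)^T · [...] = (0.25)·(1.2188) + (-3.75)·(-3.8438) = 14.7188.

Step 5 — scale by n: T² = 4 · 14.7188 = 58.875.

T² ≈ 58.875


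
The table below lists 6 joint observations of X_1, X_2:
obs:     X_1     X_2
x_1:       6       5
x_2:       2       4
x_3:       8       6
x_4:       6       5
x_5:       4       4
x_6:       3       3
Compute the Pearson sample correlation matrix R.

Step 1 — column means:
  mean(X_1) = (6 + 2 + 8 + 6 + 4 + 3) / 6 = 29/6 = 4.8333
  mean(X_2) = (5 + 4 + 6 + 5 + 4 + 3) / 6 = 27/6 = 4.5

Step 2 — sample variances and covariances s[i,j] = (1/(n-1)) · Σ_k (x_{k,i} - mean_i) · (x_{k,j} - mean_j), with n-1 = 5:
  s[X_1,X_1] = ((1.1667)·(1.1667) + (-2.8333)·(-2.8333) + (3.1667)·(3.1667) + (1.1667)·(1.1667) + (-0.8333)·(-0.8333) + (-1.8333)·(-1.8333)) / 5 = 24.8333/5 = 4.9667
  s[X_1,X_2] = ((1.1667)·(0.5) + (-2.8333)·(-0.5) + (3.1667)·(1.5) + (1.1667)·(0.5) + (-0.8333)·(-0.5) + (-1.8333)·(-1.5)) / 5 = 10.5/5 = 2.1
  s[X_2,X_2] = ((0.5)·(0.5) + (-0.5)·(-0.5) + (1.5)·(1.5) + (0.5)·(0.5) + (-0.5)·(-0.5) + (-1.5)·(-1.5)) / 5 = 5.5/5 = 1.1
  Sample standard deviations s_i = √(s[i,i]):
  s(X_1) = √(4.9667) = 2.2286
  s(X_2) = √(1.1) = 1.0488

Step 3 — r_{ij} = s_{ij} / (s_i · s_j):
  r[X_1,X_1] = 1 (diagonal).
  r[X_1,X_2] = 2.1 / (2.2286 · 1.0488) = 2.1 / 2.3374 = 0.8984
  r[X_2,X_2] = 1 (diagonal).

R is symmetric with unit diagonal. Assembling:

R = [[1, 0.8984],
 [0.8984, 1]]


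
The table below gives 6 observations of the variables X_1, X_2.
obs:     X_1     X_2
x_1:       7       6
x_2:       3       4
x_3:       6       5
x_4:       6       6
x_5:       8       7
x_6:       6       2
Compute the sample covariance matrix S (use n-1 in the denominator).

Step 1 — column means:
  mean(X_1) = (7 + 3 + 6 + 6 + 8 + 6) / 6 = 36/6 = 6
  mean(X_2) = (6 + 4 + 5 + 6 + 7 + 2) / 6 = 30/6 = 5

Step 2 — sample covariance S[i,j] = (1/(n-1)) · Σ_k (x_{k,i} - mean_i) · (x_{k,j} - mean_j), with n-1 = 5.
  S[X_1,X_1] = ((1)·(1) + (-3)·(-3) + (0)·(0) + (0)·(0) + (2)·(2) + (0)·(0)) / 5 = 14/5 = 2.8
  S[X_1,X_2] = ((1)·(1) + (-3)·(-1) + (0)·(0) + (0)·(1) + (2)·(2) + (0)·(-3)) / 5 = 8/5 = 1.6
  S[X_2,X_2] = ((1)·(1) + (-1)·(-1) + (0)·(0) + (1)·(1) + (2)·(2) + (-3)·(-3)) / 5 = 16/5 = 3.2

S is symmetric (S[j,i] = S[i,j]). Assembling:

S = [[2.8, 1.6],
 [1.6, 3.2]]


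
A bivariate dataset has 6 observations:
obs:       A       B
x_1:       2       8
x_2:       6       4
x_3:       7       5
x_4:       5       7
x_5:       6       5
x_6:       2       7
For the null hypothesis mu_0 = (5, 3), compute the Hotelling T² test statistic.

Step 1 — sample mean vector:
  mean(A) = (2 + 6 + 7 + 5 + 6 + 2) / 6 = 28/6 = 4.6667
  mean(B) = (8 + 4 + 5 + 7 + 5 + 7) / 6 = 36/6 = 6
  x̄ = (4.6667, 6),  deviation x̄ - mu_0 = (4.6667, 6) - (5, 3) = (-0.3333, 3).

Step 2 — sample covariance matrix, S[i,j] = (1/(n-1)) · Σ_k (x_{k,i} - mean_i) · (x_{k,j} - mean_j), divisor n-1 = 5:
  S[A,A] = ((-2.6667)·(-2.6667) + (1.3333)·(1.3333) + (2.3333)·(2.3333) + (0.3333)·(0.3333) + (1.3333)·(1.3333) + (-2.6667)·(-2.6667)) / 5 = 23.3333/5 = 4.6667
  S[A,B] = ((-2.6667)·(2) + (1.3333)·(-2) + (2.3333)·(-1) + (0.3333)·(1) + (1.3333)·(-1) + (-2.6667)·(1)) / 5 = -14/5 = -2.8
  S[B,B] = ((2)·(2) + (-2)·(-2) + (-1)·(-1) + (1)·(1) + (-1)·(-1) + (1)·(1)) / 5 = 12/5 = 2.4
  S = [[4.6667, -2.8],
 [-2.8, 2.4]].

Step 3 — invert S. det(S) = 4.6667·2.4 - (-2.8)² = 3.36.
  S^{-1} = (1/det) · [[d, -b], [-b, a]] = [[0.7143, 0.8333],
 [0.8333, 1.3889]].

Step 4 — quadratic form (x̄ - mu_0)^T · S^{-1} · (x̄ - mu_0):
  S^{-1} · (x̄ - mu_0) = (2.2619, 3.8889),
  (x̄ - mu_0)^T · [...] = (-0.3333)·(2.2619) + (3)·(3.8889) = 10.9127.

Step 5 — scale by n: T² = 6 · 10.9127 = 65.4762.

T² ≈ 65.4762


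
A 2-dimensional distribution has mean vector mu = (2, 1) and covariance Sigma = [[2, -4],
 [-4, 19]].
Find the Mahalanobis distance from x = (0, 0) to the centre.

Step 1 — centre the observation: (x - mu) = (-2, -1).

Step 2 — invert Sigma. det(Sigma) = 2·19 - (-4)² = 22.
  Sigma^{-1} = (1/det) · [[d, -b], [-b, a]] = [[0.8636, 0.1818],
 [0.1818, 0.0909]].

Step 3 — form the quadratic (x - mu)^T · Sigma^{-1} · (x - mu):
  Sigma^{-1} · (x - mu) = (-1.9091, -0.4545).
  (x - mu)^T · [Sigma^{-1} · (x - mu)] = (-2)·(-1.9091) + (-1)·(-0.4545) = 4.2727.

Step 4 — take square root: d = √(4.2727) ≈ 2.0671.

d(x, mu) = √(4.2727) ≈ 2.0671


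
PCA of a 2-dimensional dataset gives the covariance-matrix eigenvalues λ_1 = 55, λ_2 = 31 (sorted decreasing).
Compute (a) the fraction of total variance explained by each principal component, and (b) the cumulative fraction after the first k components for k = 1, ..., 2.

Step 1 — total variance = trace(Sigma) = Σ λ_i = 55 + 31 = 86.

Step 2 — fraction explained by component i = λ_i / Σ λ:
  PC1: 55/86 = 0.6395
  PC2: 31/86 = 0.3605

Step 3 — cumulative fraction after k components = (λ_1 + ... + λ_k) / Σ λ:
  k = 1: 55/86 = 0.6395
  k = 2: (55 + 31)/86 = 86/86 = 1

Summary (fraction, with percent):

explained: PC1 0.6395 (63.95%), PC2 0.3605 (36.05%);  cumulative: 0.6395, 1


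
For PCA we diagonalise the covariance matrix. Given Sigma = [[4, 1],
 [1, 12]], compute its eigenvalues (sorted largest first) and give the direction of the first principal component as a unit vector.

Step 1 — characteristic polynomial of 2×2 Sigma:
  det(Sigma - λI) = λ² - trace · λ + det = 0.
  trace = 4 + 12 = 16, det = 4·12 - (1)² = 47.
Step 2 — discriminant:
  Δ = trace² - 4·det = 256 - 188 = 68.
Step 3 — eigenvalues:
  λ = (trace ± √Δ)/2 = (16 ± 8.2462)/2,
  λ_1 = 12.1231,  λ_2 = 3.8769.

Step 4 — unit eigenvector for λ_1: solve (Sigma - λ_1 I)v = 0. First row:
  (4 - 12.1231)·v_x + (1)·v_y = 0, i.e. (-8.1231)·v_x + (1)·v_y = 0,
  so v ∝ (b, λ_1 - a) = (1, 8.1231) = u.
  ||u|| = √((1)² + (8.1231)²) = √(66.9848) ≈ 8.1844,
  v_1 = u/||u|| ≈ (0.1222, 0.9925) (||v_1|| = 1).

λ_1 = 12.1231,  λ_2 = 3.8769;  v_1 ≈ (0.1222, 0.9925)


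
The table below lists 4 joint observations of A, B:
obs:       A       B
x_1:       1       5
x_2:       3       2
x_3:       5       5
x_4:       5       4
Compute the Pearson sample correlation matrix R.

Step 1 — column means:
  mean(A) = (1 + 3 + 5 + 5) / 4 = 14/4 = 3.5
  mean(B) = (5 + 2 + 5 + 4) / 4 = 16/4 = 4

Step 2 — sample variances and covariances s[i,j] = (1/(n-1)) · Σ_k (x_{k,i} - mean_i) · (x_{k,j} - mean_j), with n-1 = 3:
  s[A,A] = ((-2.5)·(-2.5) + (-0.5)·(-0.5) + (1.5)·(1.5) + (1.5)·(1.5)) / 3 = 11/3 = 3.6667
  s[A,B] = ((-2.5)·(1) + (-0.5)·(-2) + (1.5)·(1) + (1.5)·(0)) / 3 = 0/3 = 0
  s[B,B] = ((1)·(1) + (-2)·(-2) + (1)·(1) + (0)·(0)) / 3 = 6/3 = 2
  Sample standard deviations s_i = √(s[i,i]):
  s(A) = √(3.6667) = 1.9149
  s(B) = √(2) = 1.4142

Step 3 — r_{ij} = s_{ij} / (s_i · s_j):
  r[A,A] = 1 (diagonal).
  r[A,B] = 0 / (1.9149 · 1.4142) = 0 / 2.708 = 0
  r[B,B] = 1 (diagonal).

R is symmetric with unit diagonal. Assembling:

R = [[1, 0],
 [0, 1]]


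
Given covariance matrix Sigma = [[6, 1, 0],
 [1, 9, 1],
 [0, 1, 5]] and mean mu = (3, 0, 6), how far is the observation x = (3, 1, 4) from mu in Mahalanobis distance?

Step 1 — centre the observation: (x - mu) = (0, 1, -2).

Step 2 — invert Sigma (cofactor / det for 3×3, or solve directly):
  Sigma^{-1} = [[0.1699, -0.0193, 0.0039],
 [-0.0193, 0.1158, -0.0232],
 [0.0039, -0.0232, 0.2046]].

Step 3 — form the quadratic (x - mu)^T · Sigma^{-1} · (x - mu):
  Sigma^{-1} · (x - mu) = (-0.027, 0.1622, -0.4324).
  (x - mu)^T · [Sigma^{-1} · (x - mu)] = (0)·(-0.027) + (1)·(0.1622) + (-2)·(-0.4324) = 1.027.

Step 4 — take square root: d = √(1.027) ≈ 1.0134.

d(x, mu) = √(1.027) ≈ 1.0134


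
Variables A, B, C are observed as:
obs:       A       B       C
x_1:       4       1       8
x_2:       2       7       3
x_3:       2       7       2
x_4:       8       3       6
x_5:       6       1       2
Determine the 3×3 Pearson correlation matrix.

Step 1 — column means:
  mean(A) = (4 + 2 + 2 + 8 + 6) / 5 = 22/5 = 4.4
  mean(B) = (1 + 7 + 7 + 3 + 1) / 5 = 19/5 = 3.8
  mean(C) = (8 + 3 + 2 + 6 + 2) / 5 = 21/5 = 4.2

Step 2 — sample variances and covariances s[i,j] = (1/(n-1)) · Σ_k (x_{k,i} - mean_i) · (x_{k,j} - mean_j), with n-1 = 4:
  s[A,A] = ((-0.4)·(-0.4) + (-2.4)·(-2.4) + (-2.4)·(-2.4) + (3.6)·(3.6) + (1.6)·(1.6)) / 4 = 27.2/4 = 6.8
  s[A,B] = ((-0.4)·(-2.8) + (-2.4)·(3.2) + (-2.4)·(3.2) + (3.6)·(-0.8) + (1.6)·(-2.8)) / 4 = -21.6/4 = -5.4
  s[A,C] = ((-0.4)·(3.8) + (-2.4)·(-1.2) + (-2.4)·(-2.2) + (3.6)·(1.8) + (1.6)·(-2.2)) / 4 = 9.6/4 = 2.4
  s[B,B] = ((-2.8)·(-2.8) + (3.2)·(3.2) + (3.2)·(3.2) + (-0.8)·(-0.8) + (-2.8)·(-2.8)) / 4 = 36.8/4 = 9.2
  s[B,C] = ((-2.8)·(3.8) + (3.2)·(-1.2) + (3.2)·(-2.2) + (-0.8)·(1.8) + (-2.8)·(-2.2)) / 4 = -16.8/4 = -4.2
  s[C,C] = ((3.8)·(3.8) + (-1.2)·(-1.2) + (-2.2)·(-2.2) + (1.8)·(1.8) + (-2.2)·(-2.2)) / 4 = 28.8/4 = 7.2
  Sample standard deviations s_i = √(s[i,i]):
  s(A) = √(6.8) = 2.6077
  s(B) = √(9.2) = 3.0332
  s(C) = √(7.2) = 2.6833

Step 3 — r_{ij} = s_{ij} / (s_i · s_j):
  r[A,A] = 1 (diagonal).
  r[A,B] = -5.4 / (2.6077 · 3.0332) = -5.4 / 7.9095 = -0.6827
  r[A,C] = 2.4 / (2.6077 · 2.6833) = 2.4 / 6.9971 = 0.343
  r[B,B] = 1 (diagonal).
  r[B,C] = -4.2 / (3.0332 · 2.6833) = -4.2 / 8.1388 = -0.516
  r[C,C] = 1 (diagonal).

R is symmetric with unit diagonal. Assembling:

R = [[1, -0.6827, 0.343],
 [-0.6827, 1, -0.516],
 [0.343, -0.516, 1]]


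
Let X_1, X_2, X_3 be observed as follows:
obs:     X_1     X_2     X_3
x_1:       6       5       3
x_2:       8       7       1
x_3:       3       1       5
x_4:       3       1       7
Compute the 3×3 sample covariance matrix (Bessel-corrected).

Step 1 — column means:
  mean(X_1) = (6 + 8 + 3 + 3) / 4 = 20/4 = 5
  mean(X_2) = (5 + 7 + 1 + 1) / 4 = 14/4 = 3.5
  mean(X_3) = (3 + 1 + 5 + 7) / 4 = 16/4 = 4

Step 2 — sample covariance S[i,j] = (1/(n-1)) · Σ_k (x_{k,i} - mean_i) · (x_{k,j} - mean_j), with n-1 = 3.
  S[X_1,X_1] = ((1)·(1) + (3)·(3) + (-2)·(-2) + (-2)·(-2)) / 3 = 18/3 = 6
  S[X_1,X_2] = ((1)·(1.5) + (3)·(3.5) + (-2)·(-2.5) + (-2)·(-2.5)) / 3 = 22/3 = 7.3333
  S[X_1,X_3] = ((1)·(-1) + (3)·(-3) + (-2)·(1) + (-2)·(3)) / 3 = -18/3 = -6
  S[X_2,X_2] = ((1.5)·(1.5) + (3.5)·(3.5) + (-2.5)·(-2.5) + (-2.5)·(-2.5)) / 3 = 27/3 = 9
  S[X_2,X_3] = ((1.5)·(-1) + (3.5)·(-3) + (-2.5)·(1) + (-2.5)·(3)) / 3 = -22/3 = -7.3333
  S[X_3,X_3] = ((-1)·(-1) + (-3)·(-3) + (1)·(1) + (3)·(3)) / 3 = 20/3 = 6.6667

S is symmetric (S[j,i] = S[i,j]). Assembling:

S = [[6, 7.3333, -6],
 [7.3333, 9, -7.3333],
 [-6, -7.3333, 6.6667]]


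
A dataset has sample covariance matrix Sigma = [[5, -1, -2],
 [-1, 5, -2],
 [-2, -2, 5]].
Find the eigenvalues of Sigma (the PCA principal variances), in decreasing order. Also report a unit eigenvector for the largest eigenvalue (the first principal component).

Step 1 — characteristic polynomial p(λ) = det(λI - Sigma) = λ³ - tr·λ² + c_1·λ - det, where tr = trace, c_1 = sum of the principal 2×2 minors, det = det(Sigma):
  tr = 5 + 5 + 5 = 15,
  c_1 = (5·5 - (-1)²) + (5·5 - (-2)²) + (5·5 - (-2)²) = 24 + 21 + 21 = 66,
  det = 5·(5·5 - (-2)²) - (-1)·((-1)·5 - (-2)·(-2)) + (-2)·((-1)·(-2) - 5·(-2)) = 5·(21) - (-1)·(-9) + (-2)·(12) = 72.
  So p(λ) = λ³ - 15λ² + 66λ - 72.
Step 2 — look for an integer root (rational root theorem: any rational root is an integer divisor of 72). Testing λ = 6:
  p(6) = 216 - 540 + 396 - 72 = 0  ✓
  Dividing out (λ - 6): p(λ) = (λ - 6)(λ² - 9λ + 12).
Step 3 — remaining eigenvalues from the quadratic λ² - 9λ + 12 = 0:
  Δ = 9² - 4·12 = 81 - 48 = 33,  λ = (9 ± √33)/2 = (9 ± 5.7446)/2 ≈ 7.3723 or 1.6277.
  Sorted: λ_1 = 7.3723,  λ_2 = 6,  λ_3 = 1.6277  (check: sum = 15 = tr ✓).

Step 4 — unit eigenvector for λ_1 ≈ 7.3723: v spans the null space of (Sigma - λ_1 I), whose rows are
  r_1 = (-2.3723, -1, -2),  r_2 = (-1, -2.3723, -2),  r_3 = (-2, -2, -2.3723).
  v is orthogonal to every row, so take v ∝ r_1 × r_2 = ((-1)·(-2) - (-2)·(-2.3723), (-2)·(-1) - (-2.3723)·(-2), (-2.3723)·(-2.3723) - (-1)·(-1)) ≈ (-2.7446, -2.7446, 4.6277).
  Rescale (multiply by -1 so the first nonzero entry is positive): u = (2.7446, 2.7446, -4.6277).
  ||u|| = √((2.7446)² + (2.7446)² + (-4.6277)²) = √(36.481) ≈ 6.04,  v_1 = u/||u|| ≈ (0.4544, 0.4544, -0.7662) (||v_1|| = 1).

λ_1 = 7.3723,  λ_2 = 6,  λ_3 = 1.6277;  v_1 ≈ (0.4544, 0.4544, -0.7662)


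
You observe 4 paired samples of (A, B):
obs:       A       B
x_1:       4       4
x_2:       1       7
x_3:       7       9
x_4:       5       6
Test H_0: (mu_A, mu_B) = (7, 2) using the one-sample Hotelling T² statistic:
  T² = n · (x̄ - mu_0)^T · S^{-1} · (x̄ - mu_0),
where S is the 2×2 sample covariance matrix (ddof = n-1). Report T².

Step 1 — sample mean vector:
  mean(A) = (4 + 1 + 7 + 5) / 4 = 17/4 = 4.25
  mean(B) = (4 + 7 + 9 + 6) / 4 = 26/4 = 6.5
  x̄ = (4.25, 6.5),  deviation x̄ - mu_0 = (4.25, 6.5) - (7, 2) = (-2.75, 4.5).

Step 2 — sample covariance matrix, S[i,j] = (1/(n-1)) · Σ_k (x_{k,i} - mean_i) · (x_{k,j} - mean_j), divisor n-1 = 3:
  S[A,A] = ((-0.25)·(-0.25) + (-3.25)·(-3.25) + (2.75)·(2.75) + (0.75)·(0.75)) / 3 = 18.75/3 = 6.25
  S[A,B] = ((-0.25)·(-2.5) + (-3.25)·(0.5) + (2.75)·(2.5) + (0.75)·(-0.5)) / 3 = 5.5/3 = 1.8333
  S[B,B] = ((-2.5)·(-2.5) + (0.5)·(0.5) + (2.5)·(2.5) + (-0.5)·(-0.5)) / 3 = 13/3 = 4.3333
  S = [[6.25, 1.8333],
 [1.8333, 4.3333]].

Step 3 — invert S. det(S) = 6.25·4.3333 - (1.8333)² = 23.7222.
  S^{-1} = (1/det) · [[d, -b], [-b, a]] = [[0.1827, -0.0773],
 [-0.0773, 0.2635]].

Step 4 — quadratic form (x̄ - mu_0)^T · S^{-1} · (x̄ - mu_0):
  S^{-1} · (x̄ - mu_0) = (-0.8501, 1.3981),
  (x̄ - mu_0)^T · [...] = (-2.75)·(-0.8501) + (4.5)·(1.3981) = 8.6294.

Step 5 — scale by n: T² = 4 · 8.6294 = 34.5176.

T² ≈ 34.5176


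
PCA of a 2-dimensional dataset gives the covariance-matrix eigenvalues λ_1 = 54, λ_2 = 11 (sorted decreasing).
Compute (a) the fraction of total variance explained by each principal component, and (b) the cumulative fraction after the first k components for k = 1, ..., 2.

Step 1 — total variance = trace(Sigma) = Σ λ_i = 54 + 11 = 65.

Step 2 — fraction explained by component i = λ_i / Σ λ:
  PC1: 54/65 = 0.8308
  PC2: 11/65 = 0.1692

Step 3 — cumulative fraction after k components = (λ_1 + ... + λ_k) / Σ λ:
  k = 1: 54/65 = 0.8308
  k = 2: (54 + 11)/65 = 65/65 = 1

Summary (fraction, with percent):

explained: PC1 0.8308 (83.08%), PC2 0.1692 (16.92%);  cumulative: 0.8308, 1


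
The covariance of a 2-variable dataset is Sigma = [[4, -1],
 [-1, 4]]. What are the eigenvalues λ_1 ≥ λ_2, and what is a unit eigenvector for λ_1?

Step 1 — characteristic polynomial of 2×2 Sigma:
  det(Sigma - λI) = λ² - trace · λ + det = 0.
  trace = 4 + 4 = 8, det = 4·4 - (-1)² = 15.
Step 2 — discriminant:
  Δ = trace² - 4·det = 64 - 60 = 4.
Step 3 — eigenvalues:
  λ = (trace ± √Δ)/2 = (8 ± 2)/2,
  λ_1 = 5,  λ_2 = 3.

Step 4 — unit eigenvector for λ_1: solve (Sigma - λ_1 I)v = 0. First row:
  (4 - 5)·v_x + (-1)·v_y = 0, i.e. (-1)·v_x + (-1)·v_y = 0,
  so v ∝ (b, λ_1 - a) = (-1, 1); multiply by -1 so the first entry is positive: u = (1, -1).
  ||u|| = √((1)² + (-1)²) = √(2) ≈ 1.4142,
  v_1 = u/||u|| ≈ (0.7071, -0.7071) (||v_1|| = 1).

λ_1 = 5,  λ_2 = 3;  v_1 ≈ (0.7071, -0.7071)


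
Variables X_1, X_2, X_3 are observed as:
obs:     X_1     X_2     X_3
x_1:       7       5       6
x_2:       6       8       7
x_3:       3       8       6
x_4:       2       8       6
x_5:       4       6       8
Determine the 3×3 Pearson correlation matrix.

Step 1 — column means:
  mean(X_1) = (7 + 6 + 3 + 2 + 4) / 5 = 22/5 = 4.4
  mean(X_2) = (5 + 8 + 8 + 8 + 6) / 5 = 35/5 = 7
  mean(X_3) = (6 + 7 + 6 + 6 + 8) / 5 = 33/5 = 6.6

Step 2 — sample variances and covariances s[i,j] = (1/(n-1)) · Σ_k (x_{k,i} - mean_i) · (x_{k,j} - mean_j), with n-1 = 4:
  s[X_1,X_1] = ((2.6)·(2.6) + (1.6)·(1.6) + (-1.4)·(-1.4) + (-2.4)·(-2.4) + (-0.4)·(-0.4)) / 4 = 17.2/4 = 4.3
  s[X_1,X_2] = ((2.6)·(-2) + (1.6)·(1) + (-1.4)·(1) + (-2.4)·(1) + (-0.4)·(-1)) / 4 = -7/4 = -1.75
  s[X_1,X_3] = ((2.6)·(-0.6) + (1.6)·(0.4) + (-1.4)·(-0.6) + (-2.4)·(-0.6) + (-0.4)·(1.4)) / 4 = 0.8/4 = 0.2
  s[X_2,X_2] = ((-2)·(-2) + (1)·(1) + (1)·(1) + (1)·(1) + (-1)·(-1)) / 4 = 8/4 = 2
  s[X_2,X_3] = ((-2)·(-0.6) + (1)·(0.4) + (1)·(-0.6) + (1)·(-0.6) + (-1)·(1.4)) / 4 = -1/4 = -0.25
  s[X_3,X_3] = ((-0.6)·(-0.6) + (0.4)·(0.4) + (-0.6)·(-0.6) + (-0.6)·(-0.6) + (1.4)·(1.4)) / 4 = 3.2/4 = 0.8
  Sample standard deviations s_i = √(s[i,i]):
  s(X_1) = √(4.3) = 2.0736
  s(X_2) = √(2) = 1.4142
  s(X_3) = √(0.8) = 0.8944

Step 3 — r_{ij} = s_{ij} / (s_i · s_j):
  r[X_1,X_1] = 1 (diagonal).
  r[X_1,X_2] = -1.75 / (2.0736 · 1.4142) = -1.75 / 2.9326 = -0.5967
  r[X_1,X_3] = 0.2 / (2.0736 · 0.8944) = 0.2 / 1.8547 = 0.1078
  r[X_2,X_2] = 1 (diagonal).
  r[X_2,X_3] = -0.25 / (1.4142 · 0.8944) = -0.25 / 1.2649 = -0.1976
  r[X_3,X_3] = 1 (diagonal).

R is symmetric with unit diagonal. Assembling:

R = [[1, -0.5967, 0.1078],
 [-0.5967, 1, -0.1976],
 [0.1078, -0.1976, 1]]


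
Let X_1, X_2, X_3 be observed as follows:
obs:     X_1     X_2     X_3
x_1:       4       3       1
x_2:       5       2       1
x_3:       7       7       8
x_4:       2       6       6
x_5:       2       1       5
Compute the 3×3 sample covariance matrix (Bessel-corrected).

Step 1 — column means:
  mean(X_1) = (4 + 5 + 7 + 2 + 2) / 5 = 20/5 = 4
  mean(X_2) = (3 + 2 + 7 + 6 + 1) / 5 = 19/5 = 3.8
  mean(X_3) = (1 + 1 + 8 + 6 + 5) / 5 = 21/5 = 4.2

Step 2 — sample covariance S[i,j] = (1/(n-1)) · Σ_k (x_{k,i} - mean_i) · (x_{k,j} - mean_j), with n-1 = 4.
  S[X_1,X_1] = ((0)·(0) + (1)·(1) + (3)·(3) + (-2)·(-2) + (-2)·(-2)) / 4 = 18/4 = 4.5
  S[X_1,X_2] = ((0)·(-0.8) + (1)·(-1.8) + (3)·(3.2) + (-2)·(2.2) + (-2)·(-2.8)) / 4 = 9/4 = 2.25
  S[X_1,X_3] = ((0)·(-3.2) + (1)·(-3.2) + (3)·(3.8) + (-2)·(1.8) + (-2)·(0.8)) / 4 = 3/4 = 0.75
  S[X_2,X_2] = ((-0.8)·(-0.8) + (-1.8)·(-1.8) + (3.2)·(3.2) + (2.2)·(2.2) + (-2.8)·(-2.8)) / 4 = 26.8/4 = 6.7
  S[X_2,X_3] = ((-0.8)·(-3.2) + (-1.8)·(-3.2) + (3.2)·(3.8) + (2.2)·(1.8) + (-2.8)·(0.8)) / 4 = 22.2/4 = 5.55
  S[X_3,X_3] = ((-3.2)·(-3.2) + (-3.2)·(-3.2) + (3.8)·(3.8) + (1.8)·(1.8) + (0.8)·(0.8)) / 4 = 38.8/4 = 9.7

S is symmetric (S[j,i] = S[i,j]). Assembling:

S = [[4.5, 2.25, 0.75],
 [2.25, 6.7, 5.55],
 [0.75, 5.55, 9.7]]


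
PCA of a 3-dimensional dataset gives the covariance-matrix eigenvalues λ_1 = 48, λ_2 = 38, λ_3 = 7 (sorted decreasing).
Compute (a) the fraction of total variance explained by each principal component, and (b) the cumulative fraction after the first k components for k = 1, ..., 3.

Step 1 — total variance = trace(Sigma) = Σ λ_i = 48 + 38 + 7 = 93.

Step 2 — fraction explained by component i = λ_i / Σ λ:
  PC1: 48/93 = 0.5161
  PC2: 38/93 = 0.4086
  PC3: 7/93 = 0.0753

Step 3 — cumulative fraction after k components = (λ_1 + ... + λ_k) / Σ λ:
  k = 1: 48/93 = 0.5161
  k = 2: (48 + 38)/93 = 86/93 = 0.9247
  k = 3: (48 + 38 + 7)/93 = 93/93 = 1

Summary (fraction, with percent):

explained: PC1 0.5161 (51.61%), PC2 0.4086 (40.86%), PC3 0.0753 (7.53%);  cumulative: 0.5161, 0.9247, 1


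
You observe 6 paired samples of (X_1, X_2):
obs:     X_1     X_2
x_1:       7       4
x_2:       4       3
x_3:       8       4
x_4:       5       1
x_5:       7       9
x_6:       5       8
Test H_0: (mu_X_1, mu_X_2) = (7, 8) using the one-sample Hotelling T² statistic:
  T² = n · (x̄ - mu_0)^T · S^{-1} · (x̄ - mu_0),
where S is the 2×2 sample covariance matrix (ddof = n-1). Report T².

Step 1 — sample mean vector:
  mean(X_1) = (7 + 4 + 8 + 5 + 7 + 5) / 6 = 36/6 = 6
  mean(X_2) = (4 + 3 + 4 + 1 + 9 + 8) / 6 = 29/6 = 4.8333
  x̄ = (6, 4.8333),  deviation x̄ - mu_0 = (6, 4.8333) - (7, 8) = (-1, -3.1667).

Step 2 — sample covariance matrix, S[i,j] = (1/(n-1)) · Σ_k (x_{k,i} - mean_i) · (x_{k,j} - mean_j), divisor n-1 = 5:
  S[X_1,X_1] = ((1)·(1) + (-2)·(-2) + (2)·(2) + (-1)·(-1) + (1)·(1) + (-1)·(-1)) / 5 = 12/5 = 2.4
  S[X_1,X_2] = ((1)·(-0.8333) + (-2)·(-1.8333) + (2)·(-0.8333) + (-1)·(-3.8333) + (1)·(4.1667) + (-1)·(3.1667)) / 5 = 6/5 = 1.2
  S[X_2,X_2] = ((-0.8333)·(-0.8333) + (-1.8333)·(-1.8333) + (-0.8333)·(-0.8333) + (-3.8333)·(-3.8333) + (4.1667)·(4.1667) + (3.1667)·(3.1667)) / 5 = 46.8333/5 = 9.3667
  S = [[2.4, 1.2],
 [1.2, 9.3667]].

Step 3 — invert S. det(S) = 2.4·9.3667 - (1.2)² = 21.04.
  S^{-1} = (1/det) · [[d, -b], [-b, a]] = [[0.4452, -0.057],
 [-0.057, 0.1141]].

Step 4 — quadratic form (x̄ - mu_0)^T · S^{-1} · (x̄ - mu_0):
  S^{-1} · (x̄ - mu_0) = (-0.2646, -0.3042),
  (x̄ - mu_0)^T · [...] = (-1)·(-0.2646) + (-3.1667)·(-0.3042) = 1.2278.

Step 5 — scale by n: T² = 6 · 1.2278 = 7.3669.

T² ≈ 7.3669


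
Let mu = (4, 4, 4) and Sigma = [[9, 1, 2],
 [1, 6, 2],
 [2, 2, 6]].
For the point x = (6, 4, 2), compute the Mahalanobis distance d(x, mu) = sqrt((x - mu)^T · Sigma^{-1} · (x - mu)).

Step 1 — centre the observation: (x - mu) = (2, 0, -2).

Step 2 — invert Sigma (cofactor / det for 3×3, or solve directly):
  Sigma^{-1} = [[0.1203, -0.0075, -0.0376],
 [-0.0075, 0.188, -0.0602],
 [-0.0376, -0.0602, 0.1992]].

Step 3 — form the quadratic (x - mu)^T · Sigma^{-1} · (x - mu):
  Sigma^{-1} · (x - mu) = (0.3158, 0.1053, -0.4737).
  (x - mu)^T · [Sigma^{-1} · (x - mu)] = (2)·(0.3158) + (0)·(0.1053) + (-2)·(-0.4737) = 1.5789.

Step 4 — take square root: d = √(1.5789) ≈ 1.2566.

d(x, mu) = √(1.5789) ≈ 1.2566


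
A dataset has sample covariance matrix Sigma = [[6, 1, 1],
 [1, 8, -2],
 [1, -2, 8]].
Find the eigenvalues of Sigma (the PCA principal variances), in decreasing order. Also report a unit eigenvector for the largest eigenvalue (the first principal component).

Step 1 — characteristic polynomial p(λ) = det(λI - Sigma) = λ³ - tr·λ² + c_1·λ - det, where tr = trace, c_1 = sum of the principal 2×2 minors, det = det(Sigma):
  tr = 6 + 8 + 8 = 22,
  c_1 = (6·8 - (1)²) + (6·8 - (1)²) + (8·8 - (-2)²) = 47 + 47 + 60 = 154,
  det = 6·(8·8 - (-2)²) - (1)·((1)·8 - (-2)·(1)) + (1)·((1)·(-2) - 8·(1)) = 6·(60) - (1)·(10) + (1)·(-10) = 340.
  So p(λ) = λ³ - 22λ² + 154λ - 340.
Step 2 — look for an integer root (rational root theorem: any rational root is an integer divisor of 340). Testing λ = 10:
  p(10) = 1000 - 2200 + 1540 - 340 = 0  ✓
  Dividing out (λ - 10): p(λ) = (λ - 10)(λ² - 12λ + 34).
Step 3 — remaining eigenvalues from the quadratic λ² - 12λ + 34 = 0:
  Δ = 12² - 4·34 = 144 - 136 = 8,  λ = (12 ± √8)/2 = (12 ± 2.8284)/2 ≈ 7.4142 or 4.5858.
  Sorted: λ_1 = 10,  λ_2 = 7.4142,  λ_3 = 4.5858  (check: sum = 22 = tr ✓).

Step 4 — unit eigenvector for λ_1 = 10: v spans the null space of (Sigma - λ_1 I), whose rows are
  r_1 = (-4, 1, 1),  r_2 = (1, -2, -2),  r_3 = (1, -2, -2).
  v is orthogonal to every row, so take v ∝ r_1 × r_2 = ((1)·(-2) - (1)·(-2), (1)·(1) - (-4)·(-2), (-4)·(-2) - (1)·(1)) = (0, -7, 7).
  Rescale (divide by 7; multiply by -1 so the first nonzero entry is positive): u = (0, 1, -1).
  ||u|| = √((0)² + (1)² + (-1)²) = √(2) ≈ 1.4142,  v_1 = u/||u|| ≈ (0, 0.7071, -0.7071) (||v_1|| = 1).

λ_1 = 10,  λ_2 = 7.4142,  λ_3 = 4.5858;  v_1 ≈ (0, 0.7071, -0.7071)


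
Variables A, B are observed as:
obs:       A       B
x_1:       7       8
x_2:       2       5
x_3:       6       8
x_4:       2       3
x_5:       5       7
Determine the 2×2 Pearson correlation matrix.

Step 1 — column means:
  mean(A) = (7 + 2 + 6 + 2 + 5) / 5 = 22/5 = 4.4
  mean(B) = (8 + 5 + 8 + 3 + 7) / 5 = 31/5 = 6.2

Step 2 — sample variances and covariances s[i,j] = (1/(n-1)) · Σ_k (x_{k,i} - mean_i) · (x_{k,j} - mean_j), with n-1 = 4:
  s[A,A] = ((2.6)·(2.6) + (-2.4)·(-2.4) + (1.6)·(1.6) + (-2.4)·(-2.4) + (0.6)·(0.6)) / 4 = 21.2/4 = 5.3
  s[A,B] = ((2.6)·(1.8) + (-2.4)·(-1.2) + (1.6)·(1.8) + (-2.4)·(-3.2) + (0.6)·(0.8)) / 4 = 18.6/4 = 4.65
  s[B,B] = ((1.8)·(1.8) + (-1.2)·(-1.2) + (1.8)·(1.8) + (-3.2)·(-3.2) + (0.8)·(0.8)) / 4 = 18.8/4 = 4.7
  Sample standard deviations s_i = √(s[i,i]):
  s(A) = √(5.3) = 2.3022
  s(B) = √(4.7) = 2.1679

Step 3 — r_{ij} = s_{ij} / (s_i · s_j):
  r[A,A] = 1 (diagonal).
  r[A,B] = 4.65 / (2.3022 · 2.1679) = 4.65 / 4.991 = 0.9317
  r[B,B] = 1 (diagonal).

R is symmetric with unit diagonal. Assembling:

R = [[1, 0.9317],
 [0.9317, 1]]


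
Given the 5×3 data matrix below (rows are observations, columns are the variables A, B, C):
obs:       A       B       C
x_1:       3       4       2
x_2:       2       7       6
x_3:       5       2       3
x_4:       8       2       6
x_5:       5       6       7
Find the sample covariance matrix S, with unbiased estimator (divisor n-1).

Step 1 — column means:
  mean(A) = (3 + 2 + 5 + 8 + 5) / 5 = 23/5 = 4.6
  mean(B) = (4 + 7 + 2 + 2 + 6) / 5 = 21/5 = 4.2
  mean(C) = (2 + 6 + 3 + 6 + 7) / 5 = 24/5 = 4.8

Step 2 — sample covariance S[i,j] = (1/(n-1)) · Σ_k (x_{k,i} - mean_i) · (x_{k,j} - mean_j), with n-1 = 4.
  S[A,A] = ((-1.6)·(-1.6) + (-2.6)·(-2.6) + (0.4)·(0.4) + (3.4)·(3.4) + (0.4)·(0.4)) / 4 = 21.2/4 = 5.3
  S[A,B] = ((-1.6)·(-0.2) + (-2.6)·(2.8) + (0.4)·(-2.2) + (3.4)·(-2.2) + (0.4)·(1.8)) / 4 = -14.6/4 = -3.65
  S[A,C] = ((-1.6)·(-2.8) + (-2.6)·(1.2) + (0.4)·(-1.8) + (3.4)·(1.2) + (0.4)·(2.2)) / 4 = 5.6/4 = 1.4
  S[B,B] = ((-0.2)·(-0.2) + (2.8)·(2.8) + (-2.2)·(-2.2) + (-2.2)·(-2.2) + (1.8)·(1.8)) / 4 = 20.8/4 = 5.2
  S[B,C] = ((-0.2)·(-2.8) + (2.8)·(1.2) + (-2.2)·(-1.8) + (-2.2)·(1.2) + (1.8)·(2.2)) / 4 = 9.2/4 = 2.3
  S[C,C] = ((-2.8)·(-2.8) + (1.2)·(1.2) + (-1.8)·(-1.8) + (1.2)·(1.2) + (2.2)·(2.2)) / 4 = 18.8/4 = 4.7

S is symmetric (S[j,i] = S[i,j]). Assembling:

S = [[5.3, -3.65, 1.4],
 [-3.65, 5.2, 2.3],
 [1.4, 2.3, 4.7]]


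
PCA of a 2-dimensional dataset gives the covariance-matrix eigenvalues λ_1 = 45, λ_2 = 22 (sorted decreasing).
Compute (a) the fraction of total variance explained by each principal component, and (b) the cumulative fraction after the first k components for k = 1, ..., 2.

Step 1 — total variance = trace(Sigma) = Σ λ_i = 45 + 22 = 67.

Step 2 — fraction explained by component i = λ_i / Σ λ:
  PC1: 45/67 = 0.6716
  PC2: 22/67 = 0.3284

Step 3 — cumulative fraction after k components = (λ_1 + ... + λ_k) / Σ λ:
  k = 1: 45/67 = 0.6716
  k = 2: (45 + 22)/67 = 67/67 = 1

Summary (fraction, with percent):

explained: PC1 0.6716 (67.16%), PC2 0.3284 (32.84%);  cumulative: 0.6716, 1


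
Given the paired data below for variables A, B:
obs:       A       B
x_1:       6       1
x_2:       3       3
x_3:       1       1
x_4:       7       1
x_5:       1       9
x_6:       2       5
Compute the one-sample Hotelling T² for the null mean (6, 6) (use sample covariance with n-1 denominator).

Step 1 — sample mean vector:
  mean(A) = (6 + 3 + 1 + 7 + 1 + 2) / 6 = 20/6 = 3.3333
  mean(B) = (1 + 3 + 1 + 1 + 9 + 5) / 6 = 20/6 = 3.3333
  x̄ = (3.3333, 3.3333),  deviation x̄ - mu_0 = (3.3333, 3.3333) - (6, 6) = (-2.6667, -2.6667).

Step 2 — sample covariance matrix, S[i,j] = (1/(n-1)) · Σ_k (x_{k,i} - mean_i) · (x_{k,j} - mean_j), divisor n-1 = 5:
  S[A,A] = ((2.6667)·(2.6667) + (-0.3333)·(-0.3333) + (-2.3333)·(-2.3333) + (3.6667)·(3.6667) + (-2.3333)·(-2.3333) + (-1.3333)·(-1.3333)) / 5 = 33.3333/5 = 6.6667
  S[A,B] = ((2.6667)·(-2.3333) + (-0.3333)·(-0.3333) + (-2.3333)·(-2.3333) + (3.6667)·(-2.3333) + (-2.3333)·(5.6667) + (-1.3333)·(1.6667)) / 5 = -24.6667/5 = -4.9333
  S[B,B] = ((-2.3333)·(-2.3333) + (-0.3333)·(-0.3333) + (-2.3333)·(-2.3333) + (-2.3333)·(-2.3333) + (5.6667)·(5.6667) + (1.6667)·(1.6667)) / 5 = 51.3333/5 = 10.2667
  S = [[6.6667, -4.9333],
 [-4.9333, 10.2667]].

Step 3 — invert S. det(S) = 6.6667·10.2667 - (-4.9333)² = 44.1067.
  S^{-1} = (1/det) · [[d, -b], [-b, a]] = [[0.2328, 0.1119],
 [0.1119, 0.1511]].

Step 4 — quadratic form (x̄ - mu_0)^T · S^{-1} · (x̄ - mu_0):
  S^{-1} · (x̄ - mu_0) = (-0.919, -0.7013),
  (x̄ - mu_0)^T · [...] = (-2.6667)·(-0.919) + (-2.6667)·(-0.7013) = 4.3208.

Step 5 — scale by n: T² = 6 · 4.3208 = 25.925.

T² ≈ 25.925
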